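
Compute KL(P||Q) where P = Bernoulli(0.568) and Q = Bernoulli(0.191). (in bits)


KL = p*log2(p/q) + (1-p)*log2((1-p)/(1-q)) = 0.568*log2(0.568/0.191) + 0.432*log2(0.432/0.809) = 0.5021

0.5021 bits


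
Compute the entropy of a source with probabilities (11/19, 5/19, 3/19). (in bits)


H = -sum(p_i * log2(p_i)). Terms: -(11/19)*log2(11/19) = 0.456498; -(5/19)*log2(5/19) = 0.506842; -(3/19)*log2(3/19) = 0.420468. H = 0.456498 + 0.506842 + 0.420468 = 1.3838

1.3838 bits


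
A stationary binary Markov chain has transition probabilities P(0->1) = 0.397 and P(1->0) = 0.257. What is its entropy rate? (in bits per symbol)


Stationary distribution: pi_0 = p10/(p01+p10) = 0.393, pi_1 = 0.607. Entropy rate H' = pi_0*H(p01) + pi_1*H(p10) = 0.393*0.9692 + 0.607*0.8222 = 0.8799

0.8799 bits/symbol


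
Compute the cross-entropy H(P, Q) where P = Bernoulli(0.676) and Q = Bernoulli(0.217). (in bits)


H(P,Q) = -p*log2(q) - (1-p)*log2(1-q). -0.676*log2(0.217) = 1.490062; -0.324*log2(0.783) = 0.114345. H(P,Q) = 1.490062 + 0.114345 = 1.6044

1.6044 bits


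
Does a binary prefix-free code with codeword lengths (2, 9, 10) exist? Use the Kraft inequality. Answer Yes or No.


Kraft sum = sum(2^(-l_i)) = 0.2529, need <= 1. Result: satisfied (a binary prefix-free code with these lengths exists)

Yes


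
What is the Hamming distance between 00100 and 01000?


Count differing positions: . ^ ^ . . = 2 differences

2


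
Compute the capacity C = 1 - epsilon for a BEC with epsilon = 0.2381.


C = 1 - epsilon = 1 - 0.2381 = 0.7619

0.7619 bits


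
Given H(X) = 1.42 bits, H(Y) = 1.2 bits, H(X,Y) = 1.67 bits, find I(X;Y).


I(X;Y) = H(X) + H(Y) - H(X,Y) = 1.42 + 1.2 - 1.67 = 0.95

0.95 bits


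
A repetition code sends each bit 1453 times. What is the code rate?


Rate = k/n = 1/1453

1/1453


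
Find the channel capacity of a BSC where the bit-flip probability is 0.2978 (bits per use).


H(p) = -p*log2(p) - (1-p)*log2(1-p) = -0.2978*log2(0.2978) - 0.7022*log2(0.7022) = 0.520431 + 0.358154 = 0.8786. C = 1 - H(p) = 1 - 0.8786 = 0.1214

0.1214 bits


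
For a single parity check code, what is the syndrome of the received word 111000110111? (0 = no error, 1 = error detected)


Syndrome = XOR of all bits = 1 XOR 1 XOR 1 XOR 0 XOR 0 XOR 0 XOR 1 XOR 1 XOR 0 XOR 1 XOR 1 XOR 1 = 0

0


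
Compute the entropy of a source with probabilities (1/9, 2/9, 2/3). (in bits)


H = -sum(p_i * log2(p_i)). Terms: -(1/9)*log2(1/9) = 0.352214; -(2/9)*log2(2/9) = 0.482206; -(2/3)*log2(2/3) = 0.389975. H = 0.352214 + 0.482206 + 0.389975 = 1.2244

1.2244 bits


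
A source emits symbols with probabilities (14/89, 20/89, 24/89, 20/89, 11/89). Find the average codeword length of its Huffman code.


Huffman construction (repeatedly merge the two least-probable nodes; each merge adds 1 bit to every symbol beneath it): 11/89 + 14/89 = 25/89; 20/89 + 20/89 = 40/89; 24/89 + 25/89 = 49/89; 40/89 + 49/89 = 1. Resulting codeword lengths (in the order the probabilities were given): (3, 2, 2, 2, 3). L_avg = sum(p_i * l_i) = 14/89*3 + 20/89*2 + 24/89*2 + 20/89*2 + 11/89*3 = 203/89 = 2.2809

2.2809 bits


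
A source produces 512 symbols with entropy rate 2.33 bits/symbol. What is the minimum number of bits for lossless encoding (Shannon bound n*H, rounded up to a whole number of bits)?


Minimum bits >= n * H = 512 * 2.33 = 1192.96, rounded up to a whole number of bits = 1193

1193 bits


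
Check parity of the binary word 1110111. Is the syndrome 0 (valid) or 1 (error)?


Syndrome = XOR of all bits = 1 XOR 1 XOR 1 XOR 0 XOR 1 XOR 1 XOR 1 = 0

0


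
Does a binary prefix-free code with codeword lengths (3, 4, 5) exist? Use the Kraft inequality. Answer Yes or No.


Kraft sum = sum(2^(-l_i)) = 0.2188, need <= 1. Result: satisfied (a binary prefix-free code with these lengths exists)

Yes


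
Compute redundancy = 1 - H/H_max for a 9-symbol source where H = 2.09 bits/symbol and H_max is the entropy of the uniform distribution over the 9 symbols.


H_max = log2(K) = log2(9) = 3.1699 bits/symbol. Redundancy = 1 - H/H_max = 1 - 2.09/3.1699 = 1 - 0.6593 = 0.3407

0.3407


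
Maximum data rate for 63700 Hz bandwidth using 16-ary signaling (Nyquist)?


Rate = 2 * B * log2(M) = 2 * 63700 * 4.0 = 509600.0

509600.0 bps


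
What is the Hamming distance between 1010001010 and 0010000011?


Count differing positions: ^ . . . . . ^ . . ^ = 3 differences

3


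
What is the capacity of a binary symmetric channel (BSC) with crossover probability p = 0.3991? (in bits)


H(p) = -p*log2(p) - (1-p)*log2(1-p) = -0.3991*log2(0.3991) - 0.6009*log2(0.6009) = 0.528878 + 0.441543 = 0.9704. C = 1 - H(p) = 1 - 0.9704 = 0.0296

0.0296 bits


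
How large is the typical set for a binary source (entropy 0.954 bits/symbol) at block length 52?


log2|A_typical| = nH = 52 * 0.954 = 49.608, so |A_typical| ~ 2^49.608 = 8.580e+14

8.580e+14


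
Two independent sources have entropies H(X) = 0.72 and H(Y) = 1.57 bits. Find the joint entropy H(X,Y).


For independent variables, H(X,Y) = H(X) + H(Y) = 0.72 + 1.57 = 2.29

2.29 bits


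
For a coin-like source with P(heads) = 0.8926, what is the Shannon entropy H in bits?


H = -p*log2(p) - (1-p)*log2(1-p). -0.8926*log2(0.8926) = 0.146310; -0.1074*log2(0.1074) = 0.345714. H = 0.146310 + 0.345714 = 0.492

0.492 bits


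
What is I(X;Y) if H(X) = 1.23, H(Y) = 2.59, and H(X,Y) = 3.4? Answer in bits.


I(X;Y) = H(X) + H(Y) - H(X,Y) = 1.23 + 2.59 - 3.4 = 0.42

0.42 bits


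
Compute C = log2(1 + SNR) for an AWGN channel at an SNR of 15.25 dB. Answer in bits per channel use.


SNR_linear = 10^(15.25/10) = 33.4965; C = log2(1 + SNR_linear) = log2(1 + 33.4965) = 5.1084

5.1084 bits/channel use


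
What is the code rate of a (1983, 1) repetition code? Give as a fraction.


Rate = k/n = 1/1983

1/1983


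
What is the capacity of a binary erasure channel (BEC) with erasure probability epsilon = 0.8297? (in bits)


C = 1 - epsilon = 1 - 0.8297 = 0.1703

0.1703 bits


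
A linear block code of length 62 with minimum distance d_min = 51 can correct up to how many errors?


Correction capability = floor((d-1)/2) = floor((51-1)/2) = 25

25 errors


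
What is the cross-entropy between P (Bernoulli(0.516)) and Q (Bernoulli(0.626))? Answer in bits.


H(P,Q) = -p*log2(q) - (1-p)*log2(1-q). -0.516*log2(0.626) = 0.348695; -0.484*log2(0.374) = 0.686743. H(P,Q) = 0.348695 + 0.686743 = 1.0354

1.0354 bits


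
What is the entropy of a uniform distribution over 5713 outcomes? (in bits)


H = log2(n) = log2(5713) = 12.48

12.48 bits


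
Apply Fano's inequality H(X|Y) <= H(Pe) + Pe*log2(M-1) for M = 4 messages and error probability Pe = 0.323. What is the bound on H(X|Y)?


H(Pe) = -Pe*log2(Pe) - (1-Pe)*log2(1-Pe) = -0.323*log2(0.323) - 0.677*log2(0.677) = 0.526617 + 0.380997 = 0.9076. Pe*log2(M-1) = 0.323*log2(3) = 0.511943. Bound = H(Pe) + Pe*log2(M-1) = 0.526617 + 0.380997 + 0.511943 = 1.4196

1.4196 bits


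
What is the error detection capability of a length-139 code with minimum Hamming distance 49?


Detection capability = d_min - 1 = 49 - 1 = 48

48 errors


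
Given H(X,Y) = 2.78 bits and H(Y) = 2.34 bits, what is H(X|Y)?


H(X|Y) = H(X,Y) - H(Y) = 2.78 - 2.34 = 0.44

0.44 bits


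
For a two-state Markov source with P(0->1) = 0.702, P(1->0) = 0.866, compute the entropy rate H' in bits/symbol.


Stationary distribution: pi_0 = p10/(p01+p10) = 0.5523, pi_1 = 0.4477. Entropy rate H' = pi_0*H(p01) + pi_1*H(p10) = 0.5523*0.8788 + 0.4477*0.5683 = 0.7398

0.7398 bits/symbol


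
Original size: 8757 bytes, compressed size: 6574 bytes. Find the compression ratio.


Ratio = original / compressed = 8757 / 6574 = 1.3321

1.3321


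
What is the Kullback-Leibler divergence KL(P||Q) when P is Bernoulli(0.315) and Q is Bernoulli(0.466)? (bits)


KL = p*log2(p/q) + (1-p)*log2((1-p)/(1-q)) = 0.315*log2(0.315/0.466) + 0.685*log2(0.685/0.534) = 0.0681

0.0681 bits


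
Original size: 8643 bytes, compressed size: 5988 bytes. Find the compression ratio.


Ratio = original / compressed = 8643 / 5988 = 1.4434

1.4434


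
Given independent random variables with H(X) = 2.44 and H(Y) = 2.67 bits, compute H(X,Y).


For independent variables, H(X,Y) = H(X) + H(Y) = 2.44 + 2.67 = 5.11

5.11 bits


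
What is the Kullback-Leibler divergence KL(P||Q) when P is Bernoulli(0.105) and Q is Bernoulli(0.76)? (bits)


KL = p*log2(p/q) + (1-p)*log2((1-p)/(1-q)) = 0.105*log2(0.105/0.76) + 0.895*log2(0.895/0.24) = 1.3996

1.3996 bits


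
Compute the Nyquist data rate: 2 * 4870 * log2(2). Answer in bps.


Rate = 2 * B * log2(M) = 2 * 4870 * 1.0 = 9740.0

9740.0 bps


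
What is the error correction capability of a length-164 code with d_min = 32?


Correction capability = floor((d-1)/2) = floor((32-1)/2) = 15

15 errors


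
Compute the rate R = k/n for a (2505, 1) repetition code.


Rate = k/n = 1/2505

1/2505


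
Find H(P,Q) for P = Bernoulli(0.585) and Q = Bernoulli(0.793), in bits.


H(P,Q) = -p*log2(q) - (1-p)*log2(1-q). -0.585*log2(0.793) = 0.195745; -0.415*log2(0.207) = 0.943003. H(P,Q) = 0.195745 + 0.943003 = 1.1387

1.1387 bits


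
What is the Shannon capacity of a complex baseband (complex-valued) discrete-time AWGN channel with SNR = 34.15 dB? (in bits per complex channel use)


SNR_linear = 10^(34.15/10) = 2600.1596; C = log2(1 + SNR_linear) = log2(1 + 2600.1596) = 11.3449

11.3449 bits/channel use


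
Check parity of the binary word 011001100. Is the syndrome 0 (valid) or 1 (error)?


Syndrome = XOR of all bits = 0 XOR 1 XOR 1 XOR 0 XOR 0 XOR 1 XOR 1 XOR 0 XOR 0 = 0

0


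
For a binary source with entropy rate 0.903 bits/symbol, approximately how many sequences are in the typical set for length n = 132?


log2|A_typical| = nH = 132 * 0.903 = 119.196, so |A_typical| ~ 2^119.196 = 7.613e+35

7.613e+35


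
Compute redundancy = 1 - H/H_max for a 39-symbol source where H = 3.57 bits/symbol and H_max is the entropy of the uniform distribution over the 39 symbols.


H_max = log2(K) = log2(39) = 5.2854 bits/symbol. Redundancy = 1 - H/H_max = 1 - 3.57/5.2854 = 1 - 0.6754 = 0.3246

0.3246


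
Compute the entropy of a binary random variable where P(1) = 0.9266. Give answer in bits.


H = -p*log2(p) - (1-p)*log2(1-p). -0.9266*log2(0.9266) = 0.101909; -0.0734*log2(0.0734) = 0.276577. H = 0.101909 + 0.276577 = 0.3785

0.3785 bits


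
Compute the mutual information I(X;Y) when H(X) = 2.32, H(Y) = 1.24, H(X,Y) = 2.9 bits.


I(X;Y) = H(X) + H(Y) - H(X,Y) = 2.32 + 1.24 - 2.9 = 0.66

0.66 bits


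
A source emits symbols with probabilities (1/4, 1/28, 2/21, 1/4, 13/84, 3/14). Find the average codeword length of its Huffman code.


Huffman construction (repeatedly merge the two least-probable nodes; each merge adds 1 bit to every symbol beneath it): 1/28 + 2/21 = 11/84; 11/84 + 13/84 = 2/7; 3/14 + 1/4 = 13/28; 1/4 + 2/7 = 15/28; 13/28 + 15/28 = 1. Resulting codeword lengths (in the order the probabilities were given): (2, 4, 4, 2, 3, 2). L_avg = sum(p_i * l_i) = 1/4*2 + 1/28*4 + 2/21*4 + 1/4*2 + 13/84*3 + 3/14*2 = 29/12 = 2.4167

2.4167 bits


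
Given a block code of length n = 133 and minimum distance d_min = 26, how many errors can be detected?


Detection capability = d_min - 1 = 26 - 1 = 25

25 errors


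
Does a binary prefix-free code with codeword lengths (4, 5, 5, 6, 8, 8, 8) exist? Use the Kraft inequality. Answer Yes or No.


Kraft sum = sum(2^(-l_i)) = 0.1523, need <= 1. Result: satisfied (a binary prefix-free code with these lengths exists)

Yes


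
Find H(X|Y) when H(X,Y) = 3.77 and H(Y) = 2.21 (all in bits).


H(X|Y) = H(X,Y) - H(Y) = 3.77 - 2.21 = 1.56

1.56 bits


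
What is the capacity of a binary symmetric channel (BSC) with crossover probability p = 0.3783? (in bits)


H(p) = -p*log2(p) - (1-p)*log2(1-p) = -0.3783*log2(0.3783) - 0.6217*log2(0.6217) = 0.530527 + 0.426306 = 0.9568. C = 1 - H(p) = 1 - 0.9568 = 0.0432

0.0432 bits


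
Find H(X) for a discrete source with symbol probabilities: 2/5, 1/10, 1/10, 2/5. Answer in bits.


H = -sum(p_i * log2(p_i)). Terms: -(2/5)*log2(2/5) = 0.528771; -(1/10)*log2(1/10) = 0.332193; -(1/10)*log2(1/10) = 0.332193; -(2/5)*log2(2/5) = 0.528771. H = 0.528771 + 0.332193 + 0.332193 + 0.528771 = 1.7219

1.7219 bits


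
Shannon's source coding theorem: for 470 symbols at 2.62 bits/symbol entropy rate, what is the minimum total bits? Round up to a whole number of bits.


Minimum bits >= n * H = 470 * 2.62 = 1231.4, rounded up to a whole number of bits = 1232

1232 bits


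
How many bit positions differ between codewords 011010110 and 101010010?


Count differing positions: ^ ^ . . . . ^ . . = 3 differences

3


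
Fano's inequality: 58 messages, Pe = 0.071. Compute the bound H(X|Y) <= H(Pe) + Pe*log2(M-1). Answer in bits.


H(Pe) = -Pe*log2(Pe) - (1-Pe)*log2(1-Pe) = -0.071*log2(0.071) - 0.929*log2(0.929) = 0.270939 + 0.098706 = 0.3696. Pe*log2(M-1) = 0.071*log2(57) = 0.414135. Bound = H(Pe) + Pe*log2(M-1) = 0.270939 + 0.098706 + 0.414135 = 0.7838

0.7838 bits


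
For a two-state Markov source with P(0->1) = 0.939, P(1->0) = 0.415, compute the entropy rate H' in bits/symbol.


Stationary distribution: pi_0 = p10/(p01+p10) = 0.3065, pi_1 = 0.6935. Entropy rate H' = pi_0*H(p01) + pi_1*H(p10) = 0.3065*0.3314 + 0.6935*0.9791 = 0.7805

0.7805 bits/symbol


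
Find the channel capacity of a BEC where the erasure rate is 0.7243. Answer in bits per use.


C = 1 - epsilon = 1 - 0.7243 = 0.2757

0.2757 bits


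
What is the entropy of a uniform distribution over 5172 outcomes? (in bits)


H = log2(n) = log2(5172) = 12.3365

12.3365 bits


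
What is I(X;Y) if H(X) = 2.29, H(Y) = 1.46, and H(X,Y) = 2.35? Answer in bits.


I(X;Y) = H(X) + H(Y) - H(X,Y) = 2.29 + 1.46 - 2.35 = 1.4

1.4 bits


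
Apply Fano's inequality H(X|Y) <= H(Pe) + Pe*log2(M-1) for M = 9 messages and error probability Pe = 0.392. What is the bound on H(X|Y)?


H(Pe) = -Pe*log2(Pe) - (1-Pe)*log2(1-Pe) = -0.392*log2(0.392) - 0.608*log2(0.608) = 0.529621 + 0.436457 = 0.9661. Pe*log2(M-1) = 0.392*log2(8) = 1.176000. Bound = H(Pe) + Pe*log2(M-1) = 0.529621 + 0.436457 + 1.176000 = 2.1421

2.1421 bits


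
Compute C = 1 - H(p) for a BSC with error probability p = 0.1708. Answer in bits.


H(p) = -p*log2(p) - (1-p)*log2(1-p) = -0.1708*log2(0.1708) - 0.8292*log2(0.8292) = 0.435475 + 0.224056 = 0.6595. C = 1 - H(p) = 1 - 0.6595 = 0.3405

0.3405 bits


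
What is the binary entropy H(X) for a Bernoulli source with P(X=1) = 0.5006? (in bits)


H = -p*log2(p) - (1-p)*log2(1-p). -0.5006*log2(0.5006) = 0.499734; -0.4994*log2(0.4994) = 0.500265. H = 0.499734 + 0.500265 = 1.0

1.0 bits


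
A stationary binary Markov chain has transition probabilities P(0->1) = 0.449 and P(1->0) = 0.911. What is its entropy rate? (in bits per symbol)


Stationary distribution: pi_0 = p10/(p01+p10) = 0.6699, pi_1 = 0.3301. Entropy rate H' = pi_0*H(p01) + pi_1*H(p10) = 0.6699*0.9925 + 0.3301*0.4331 = 0.8078

0.8078 bits/symbol


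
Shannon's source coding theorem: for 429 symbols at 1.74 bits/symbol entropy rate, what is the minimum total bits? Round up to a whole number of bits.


Minimum bits >= n * H = 429 * 1.74 = 746.46, rounded up to a whole number of bits = 747

747 bits


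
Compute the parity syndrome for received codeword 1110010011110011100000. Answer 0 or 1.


Syndrome = XOR of all bits = 1 XOR 1 XOR 1 XOR 0 XOR 0 XOR 1 XOR 0 XOR 0 XOR 1 XOR 1 XOR 1 XOR 1 XOR 0 XOR 0 XOR 1 XOR 1 XOR 1 XOR 0 XOR 0 XOR 0 XOR 0 XOR 0 = 1

1


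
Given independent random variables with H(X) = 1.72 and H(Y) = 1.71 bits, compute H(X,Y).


For independent variables, H(X,Y) = H(X) + H(Y) = 1.72 + 1.71 = 3.43

3.43 bits


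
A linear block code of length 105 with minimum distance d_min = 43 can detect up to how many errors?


Detection capability = d_min - 1 = 43 - 1 = 42

42 errors


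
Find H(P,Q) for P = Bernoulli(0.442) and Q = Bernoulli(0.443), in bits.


H(P,Q) = -p*log2(q) - (1-p)*log2(1-q). -0.442*log2(0.443) = 0.519183; -0.558*log2(0.557) = 0.471092. H(P,Q) = 0.519183 + 0.471092 = 0.9903

0.9903 bits


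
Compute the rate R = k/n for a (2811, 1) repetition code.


Rate = k/n = 1/2811

1/2811


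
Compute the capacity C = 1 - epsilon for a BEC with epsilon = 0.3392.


C = 1 - epsilon = 1 - 0.3392 = 0.6608

0.6608 bits


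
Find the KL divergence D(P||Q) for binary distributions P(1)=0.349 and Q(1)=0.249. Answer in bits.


KL = p*log2(p/q) + (1-p)*log2((1-p)/(1-q)) = 0.349*log2(0.349/0.249) + 0.651*log2(0.651/0.751) = 0.0358

0.0358 bits


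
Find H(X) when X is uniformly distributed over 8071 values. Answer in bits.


H = log2(n) = log2(8071) = 12.9785

12.9785 bits


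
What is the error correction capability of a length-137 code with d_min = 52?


Correction capability = floor((d-1)/2) = floor((52-1)/2) = 25

25 errors


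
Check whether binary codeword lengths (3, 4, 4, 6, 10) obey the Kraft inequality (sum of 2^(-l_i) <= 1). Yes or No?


Kraft sum = sum(2^(-l_i)) = 0.2666, need <= 1. Result: satisfied (a binary prefix-free code with these lengths exists)

Yes


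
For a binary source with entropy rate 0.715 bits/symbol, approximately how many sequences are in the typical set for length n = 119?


log2|A_typical| = nH = 119 * 0.715 = 85.085, so |A_typical| ~ 2^85.085 = 4.103e+25

4.103e+25


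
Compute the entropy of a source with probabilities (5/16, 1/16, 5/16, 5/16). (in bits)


H = -sum(p_i * log2(p_i)). Terms: -(5/16)*log2(5/16) = 0.524397; -(1/16)*log2(1/16) = 0.250000; -(5/16)*log2(5/16) = 0.524397; -(5/16)*log2(5/16) = 0.524397. H = 0.524397 + 0.250000 + 0.524397 + 0.524397 = 1.8232

1.8232 bits


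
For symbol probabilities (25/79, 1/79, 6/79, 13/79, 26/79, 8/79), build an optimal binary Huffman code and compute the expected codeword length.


Huffman construction (repeatedly merge the two least-probable nodes; each merge adds 1 bit to every symbol beneath it): 1/79 + 6/79 = 7/79; 7/79 + 8/79 = 15/79; 13/79 + 15/79 = 28/79; 25/79 + 26/79 = 51/79; 28/79 + 51/79 = 1. Resulting codeword lengths (in the order the probabilities were given): (2, 4, 4, 2, 2, 3). L_avg = sum(p_i * l_i) = 25/79*2 + 1/79*4 + 6/79*4 + 13/79*2 + 26/79*2 + 8/79*3 = 180/79 = 2.2785

2.2785 bits


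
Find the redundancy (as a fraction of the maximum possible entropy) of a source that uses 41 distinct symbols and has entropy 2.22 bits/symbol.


H_max = log2(K) = log2(41) = 5.3576 bits/symbol. Redundancy = 1 - H/H_max = 1 - 2.22/5.3576 = 1 - 0.4144 = 0.5856

0.5856


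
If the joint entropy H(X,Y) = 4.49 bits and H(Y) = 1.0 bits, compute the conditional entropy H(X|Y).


H(X|Y) = H(X,Y) - H(Y) = 4.49 - 1.0 = 3.49

3.49 bits


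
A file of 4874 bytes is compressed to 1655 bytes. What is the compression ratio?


Ratio = original / compressed = 4874 / 1655 = 2.945

2.945


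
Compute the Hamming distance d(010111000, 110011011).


Count differing positions: ^ . . ^ . . . ^ ^ = 4 differences

4


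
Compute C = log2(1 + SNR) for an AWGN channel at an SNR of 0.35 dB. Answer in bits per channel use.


SNR_linear = 10^(0.35/10) = 1.0839; C = log2(1 + SNR_linear) = log2(1 + 1.0839) = 1.0593

1.0593 bits/channel use


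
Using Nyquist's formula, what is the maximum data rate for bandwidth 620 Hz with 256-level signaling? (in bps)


Rate = 2 * B * log2(M) = 2 * 620 * 8.0 = 9920.0

9920.0 bps


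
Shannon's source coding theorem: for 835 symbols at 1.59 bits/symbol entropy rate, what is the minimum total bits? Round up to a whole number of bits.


Minimum bits >= n * H = 835 * 1.59 = 1327.65, rounded up to a whole number of bits = 1328

1328 bits


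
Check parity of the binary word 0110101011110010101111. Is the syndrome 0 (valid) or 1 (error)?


Syndrome = XOR of all bits = 0 XOR 1 XOR 1 XOR 0 XOR 1 XOR 0 XOR 1 XOR 0 XOR 1 XOR 1 XOR 1 XOR 1 XOR 0 XOR 0 XOR 1 XOR 0 XOR 1 XOR 0 XOR 1 XOR 1 XOR 1 XOR 1 = 0

0


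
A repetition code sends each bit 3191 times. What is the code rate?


Rate = k/n = 1/3191

1/3191


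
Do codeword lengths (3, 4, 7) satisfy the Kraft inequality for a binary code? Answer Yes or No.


Kraft sum = sum(2^(-l_i)) = 0.1953, need <= 1. Result: satisfied (a binary prefix-free code with these lengths exists)

Yes


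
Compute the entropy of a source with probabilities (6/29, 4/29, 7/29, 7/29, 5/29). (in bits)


H = -sum(p_i * log2(p_i)). Terms: -(6/29)*log2(6/29) = 0.470280; -(4/29)*log2(4/29) = 0.394204; -(7/29)*log2(7/29) = 0.494979; -(7/29)*log2(7/29) = 0.494979; -(5/29)*log2(5/29) = 0.437251. H = 0.470280 + 0.394204 + 0.494979 + 0.494979 + 0.437251 = 2.2917

2.2917 bits


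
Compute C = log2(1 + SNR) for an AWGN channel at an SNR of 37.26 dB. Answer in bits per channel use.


SNR_linear = 10^(37.26/10) = 5321.0826; C = log2(1 + SNR_linear) = log2(1 + 5321.0826) = 12.3778

12.3778 bits/channel use


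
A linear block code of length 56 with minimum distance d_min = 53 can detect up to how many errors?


Detection capability = d_min - 1 = 53 - 1 = 52

52 errors


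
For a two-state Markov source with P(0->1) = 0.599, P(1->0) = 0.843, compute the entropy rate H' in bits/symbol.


Stationary distribution: pi_0 = p10/(p01+p10) = 0.5846, pi_1 = 0.4154. Entropy rate H' = pi_0*H(p01) + pi_1*H(p10) = 0.5846*0.9715 + 0.4154*0.6271 = 0.8285

0.8285 bits/symbol


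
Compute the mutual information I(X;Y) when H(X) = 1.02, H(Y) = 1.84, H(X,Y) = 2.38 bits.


I(X;Y) = H(X) + H(Y) - H(X,Y) = 1.02 + 1.84 - 2.38 = 0.48

0.48 bits


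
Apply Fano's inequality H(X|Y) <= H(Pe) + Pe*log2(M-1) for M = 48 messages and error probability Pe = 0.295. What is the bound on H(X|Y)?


H(Pe) = -Pe*log2(Pe) - (1-Pe)*log2(1-Pe) = -0.295*log2(0.295) - 0.705*log2(0.705) = 0.519558 + 0.355535 = 0.8751. Pe*log2(M-1) = 0.295*log2(47) = 1.638604. Bound = H(Pe) + Pe*log2(M-1) = 0.519558 + 0.355535 + 1.638604 = 2.5137

2.5137 bits


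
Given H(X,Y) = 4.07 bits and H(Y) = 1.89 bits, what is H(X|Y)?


H(X|Y) = H(X,Y) - H(Y) = 4.07 - 1.89 = 2.18

2.18 bits


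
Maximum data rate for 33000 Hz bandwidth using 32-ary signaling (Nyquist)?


Rate = 2 * B * log2(M) = 2 * 33000 * 5.0 = 330000.0

330000.0 bps


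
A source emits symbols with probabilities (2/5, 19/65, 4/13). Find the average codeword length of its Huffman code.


Huffman construction (repeatedly merge the two least-probable nodes; each merge adds 1 bit to every symbol beneath it): 19/65 + 4/13 = 3/5; 2/5 + 3/5 = 1. Resulting codeword lengths (in the order the probabilities were given): (1, 2, 2). L_avg = sum(p_i * l_i) = 2/5*1 + 19/65*2 + 4/13*2 = 8/5 = 1.6

1.6 bits


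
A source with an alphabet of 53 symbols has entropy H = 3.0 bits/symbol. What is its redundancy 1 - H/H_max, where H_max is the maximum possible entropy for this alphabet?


H_max = log2(K) = log2(53) = 5.7279 bits/symbol. Redundancy = 1 - H/H_max = 1 - 3.0/5.7279 = 1 - 0.5238 = 0.4762

0.4762


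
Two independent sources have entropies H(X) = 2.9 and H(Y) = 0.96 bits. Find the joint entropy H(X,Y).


For independent variables, H(X,Y) = H(X) + H(Y) = 2.9 + 0.96 = 3.86

3.86 bits


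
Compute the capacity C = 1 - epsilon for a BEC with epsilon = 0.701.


C = 1 - epsilon = 1 - 0.701 = 0.299

0.299 bits


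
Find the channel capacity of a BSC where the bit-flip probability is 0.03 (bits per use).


H(p) = -p*log2(p) - (1-p)*log2(1-p) = -0.03*log2(0.03) - 0.97*log2(0.97) = 0.151767 + 0.042625 = 0.1944. C = 1 - H(p) = 1 - 0.1944 = 0.8056

0.8056 bits


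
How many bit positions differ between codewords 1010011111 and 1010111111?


Count differing positions: . . . . ^ . . . . . = 1 differences

1


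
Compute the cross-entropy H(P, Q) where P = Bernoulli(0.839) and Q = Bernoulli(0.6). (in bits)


H(P,Q) = -p*log2(q) - (1-p)*log2(1-q). -0.839*log2(0.6) = 0.618314; -0.161*log2(0.4) = 0.212830. H(P,Q) = 0.618314 + 0.212830 = 0.8311

0.8311 bits


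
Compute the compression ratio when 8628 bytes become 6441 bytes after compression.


Ratio = original / compressed = 8628 / 6441 = 1.3395

1.3395


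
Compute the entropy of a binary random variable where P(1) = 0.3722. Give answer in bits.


H = -p*log2(p) - (1-p)*log2(1-p). -0.3722*log2(0.3722) = 0.530701; -0.6278*log2(0.6278) = 0.421645. H = 0.530701 + 0.421645 = 0.9523

0.9523 bits


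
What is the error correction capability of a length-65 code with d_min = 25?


Correction capability = floor((d-1)/2) = floor((25-1)/2) = 12

12 errors


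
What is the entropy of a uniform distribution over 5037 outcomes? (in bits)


H = log2(n) = log2(5037) = 12.2983

12.2983 bits


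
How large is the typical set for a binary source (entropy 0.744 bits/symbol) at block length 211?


log2|A_typical| = nH = 211 * 0.744 = 156.984, so |A_typical| ~ 2^156.984 = 1.807e+47

1.807e+47


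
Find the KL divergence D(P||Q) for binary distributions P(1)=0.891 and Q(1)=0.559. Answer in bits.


KL = p*log2(p/q) + (1-p)*log2((1-p)/(1-q)) = 0.891*log2(0.891/0.559) + 0.109*log2(0.109/0.441) = 0.3795

0.3795 bits


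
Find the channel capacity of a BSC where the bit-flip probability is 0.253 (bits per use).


H(p) = -p*log2(p) - (1-p)*log2(1-p) = -0.253*log2(0.253) - 0.747*log2(0.747) = 0.501646 + 0.314352 = 0.816. C = 1 - H(p) = 1 - 0.816 = 0.184

0.184 bits


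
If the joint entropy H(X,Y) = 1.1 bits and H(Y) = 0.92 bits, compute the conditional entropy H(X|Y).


H(X|Y) = H(X,Y) - H(Y) = 1.1 - 0.92 = 0.18

0.18 bits


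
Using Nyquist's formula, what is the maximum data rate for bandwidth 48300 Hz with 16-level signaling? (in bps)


Rate = 2 * B * log2(M) = 2 * 48300 * 4.0 = 386400.0

386400.0 bps


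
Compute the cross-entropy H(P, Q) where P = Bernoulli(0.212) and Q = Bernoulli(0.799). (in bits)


H(P,Q) = -p*log2(q) - (1-p)*log2(1-q). -0.212*log2(0.799) = 0.068631; -0.788*log2(0.201) = 1.824009. H(P,Q) = 0.068631 + 1.824009 = 1.8926

1.8926 bits


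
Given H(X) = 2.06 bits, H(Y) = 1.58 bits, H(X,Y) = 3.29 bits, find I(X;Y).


I(X;Y) = H(X) + H(Y) - H(X,Y) = 2.06 + 1.58 - 3.29 = 0.35

0.35 bits


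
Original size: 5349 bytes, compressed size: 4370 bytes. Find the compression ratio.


Ratio = original / compressed = 5349 / 4370 = 1.224

1.224


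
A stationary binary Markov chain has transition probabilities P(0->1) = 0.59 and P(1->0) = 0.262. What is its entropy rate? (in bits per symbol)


Stationary distribution: pi_0 = p10/(p01+p10) = 0.3075, pi_1 = 0.6925. Entropy rate H' = pi_0*H(p01) + pi_1*H(p10) = 0.3075*0.9765 + 0.6925*0.8297 = 0.8749

0.8749 bits/symbol


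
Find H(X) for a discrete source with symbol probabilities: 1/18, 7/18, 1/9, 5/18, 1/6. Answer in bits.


H = -sum(p_i * log2(p_i)). Terms: -(1/18)*log2(1/18) = 0.231663; -(7/18)*log2(7/18) = 0.529888; -(1/9)*log2(1/9) = 0.352214; -(5/18)*log2(5/18) = 0.513332; -(1/6)*log2(1/6) = 0.430827. H = 0.231663 + 0.529888 + 0.352214 + 0.513332 + 0.430827 = 2.0579

2.0579 bits


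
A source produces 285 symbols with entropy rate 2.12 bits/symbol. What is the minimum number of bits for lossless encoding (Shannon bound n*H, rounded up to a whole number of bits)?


Minimum bits >= n * H = 285 * 2.12 = 604.2, rounded up to a whole number of bits = 605

605 bits


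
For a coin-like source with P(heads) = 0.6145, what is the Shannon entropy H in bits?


H = -p*log2(p) - (1-p)*log2(1-p). -0.6145*log2(0.6145) = 0.431696; -0.3855*log2(0.3855) = 0.530139. H = 0.431696 + 0.530139 = 0.9618

0.9618 bits


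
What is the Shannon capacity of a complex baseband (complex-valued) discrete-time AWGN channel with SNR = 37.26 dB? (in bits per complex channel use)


SNR_linear = 10^(37.26/10) = 5321.0826; C = log2(1 + SNR_linear) = log2(1 + 5321.0826) = 12.3778

12.3778 bits/channel use


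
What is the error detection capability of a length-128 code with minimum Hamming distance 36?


Detection capability = d_min - 1 = 36 - 1 = 35

35 errors


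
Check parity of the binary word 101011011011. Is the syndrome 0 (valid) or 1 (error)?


Syndrome = XOR of all bits = 1 XOR 0 XOR 1 XOR 0 XOR 1 XOR 1 XOR 0 XOR 1 XOR 1 XOR 0 XOR 1 XOR 1 = 0

0


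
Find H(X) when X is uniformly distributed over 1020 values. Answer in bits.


H = log2(n) = log2(1020) = 9.9944

9.9944 bits


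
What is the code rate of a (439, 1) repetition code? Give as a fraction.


Rate = k/n = 1/439

1/439


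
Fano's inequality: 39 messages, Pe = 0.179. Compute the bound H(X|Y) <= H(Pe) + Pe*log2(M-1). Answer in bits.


H(Pe) = -Pe*log2(Pe) - (1-Pe)*log2(1-Pe) = -0.179*log2(0.179) - 0.821*log2(0.821) = 0.444272 + 0.233612 = 0.6779. Pe*log2(M-1) = 0.179*log2(38) = 0.939379. Bound = H(Pe) + Pe*log2(M-1) = 0.444272 + 0.233612 + 0.939379 = 1.6173

1.6173 bits


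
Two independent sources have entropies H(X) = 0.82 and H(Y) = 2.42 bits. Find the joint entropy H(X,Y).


For independent variables, H(X,Y) = H(X) + H(Y) = 0.82 + 2.42 = 3.24

3.24 bits


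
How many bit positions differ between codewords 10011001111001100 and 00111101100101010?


Count differing positions: ^ . ^ . . ^ . . . ^ ^ ^ . . ^ ^ . = 8 differences

8


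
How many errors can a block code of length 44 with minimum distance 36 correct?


Correction capability = floor((d-1)/2) = floor((36-1)/2) = 17

17 errors


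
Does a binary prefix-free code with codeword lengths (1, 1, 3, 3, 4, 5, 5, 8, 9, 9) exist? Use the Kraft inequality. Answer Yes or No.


Kraft sum = sum(2^(-l_i)) = 1.3828, need <= 1. Result: violated (a binary prefix-free code with these lengths cannot exist)

No


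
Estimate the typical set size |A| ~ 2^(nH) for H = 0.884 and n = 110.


log2|A_typical| = nH = 110 * 0.884 = 97.24, so |A_typical| ~ 2^97.24 = 1.871e+29

1.871e+29


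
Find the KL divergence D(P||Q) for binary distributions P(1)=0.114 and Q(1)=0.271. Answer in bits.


KL = p*log2(p/q) + (1-p)*log2((1-p)/(1-q)) = 0.114*log2(0.114/0.271) + 0.886*log2(0.886/0.729) = 0.1069

0.1069 bits


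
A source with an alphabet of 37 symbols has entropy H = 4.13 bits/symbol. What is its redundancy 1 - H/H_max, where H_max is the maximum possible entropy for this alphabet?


H_max = log2(K) = log2(37) = 5.2095 bits/symbol. Redundancy = 1 - H/H_max = 1 - 4.13/5.2095 = 1 - 0.7928 = 0.2072

0.2072


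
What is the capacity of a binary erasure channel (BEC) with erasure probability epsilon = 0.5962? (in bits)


C = 1 - epsilon = 1 - 0.5962 = 0.4038

0.4038 bits


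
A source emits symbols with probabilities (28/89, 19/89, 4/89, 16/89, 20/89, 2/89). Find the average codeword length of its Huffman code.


Huffman construction (repeatedly merge the two least-probable nodes; each merge adds 1 bit to every symbol beneath it): 2/89 + 4/89 = 6/89; 6/89 + 16/89 = 22/89; 19/89 + 20/89 = 39/89; 22/89 + 28/89 = 50/89; 39/89 + 50/89 = 1. Resulting codeword lengths (in the order the probabilities were given): (2, 2, 4, 3, 2, 4). L_avg = sum(p_i * l_i) = 28/89*2 + 19/89*2 + 4/89*4 + 16/89*3 + 20/89*2 + 2/89*4 = 206/89 = 2.3146

2.3146 bits


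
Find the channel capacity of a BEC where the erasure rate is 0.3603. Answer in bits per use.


C = 1 - epsilon = 1 - 0.3603 = 0.6397

0.6397 bits


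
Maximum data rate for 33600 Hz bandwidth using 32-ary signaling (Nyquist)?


Rate = 2 * B * log2(M) = 2 * 33600 * 5.0 = 336000.0

336000.0 bps


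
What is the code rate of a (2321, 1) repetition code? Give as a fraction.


Rate = k/n = 1/2321

1/2321


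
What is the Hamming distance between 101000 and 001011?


Count differing positions: ^ . . . ^ ^ = 3 differences

3


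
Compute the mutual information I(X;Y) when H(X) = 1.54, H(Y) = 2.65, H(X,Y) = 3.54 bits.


I(X;Y) = H(X) + H(Y) - H(X,Y) = 1.54 + 2.65 - 3.54 = 0.65

0.65 bits


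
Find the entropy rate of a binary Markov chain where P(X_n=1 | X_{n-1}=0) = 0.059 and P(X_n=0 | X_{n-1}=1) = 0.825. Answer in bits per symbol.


Stationary distribution: pi_0 = p10/(p01+p10) = 0.9333, pi_1 = 0.0667. Entropy rate H' = pi_0*H(p01) + pi_1*H(p10) = 0.9333*0.3235 + 0.0667*0.669 = 0.3465

0.3465 bits/symbol


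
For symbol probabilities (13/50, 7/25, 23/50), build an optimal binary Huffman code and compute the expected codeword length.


Huffman construction (repeatedly merge the two least-probable nodes; each merge adds 1 bit to every symbol beneath it): 13/50 + 7/25 = 27/50; 23/50 + 27/50 = 1. Resulting codeword lengths (in the order the probabilities were given): (2, 2, 1). L_avg = sum(p_i * l_i) = 13/50*2 + 7/25*2 + 23/50*1 = 77/50 = 1.54

1.54 bits


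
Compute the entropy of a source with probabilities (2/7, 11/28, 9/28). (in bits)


H = -sum(p_i * log2(p_i)). Terms: -(2/7)*log2(2/7) = 0.516387; -(11/28)*log2(11/28) = 0.529541; -(9/28)*log2(9/28) = 0.526317. H = 0.516387 + 0.529541 + 0.526317 = 1.5722

1.5722 bits


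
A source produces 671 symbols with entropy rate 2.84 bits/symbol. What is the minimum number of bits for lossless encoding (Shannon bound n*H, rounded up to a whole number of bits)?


Minimum bits >= n * H = 671 * 2.84 = 1905.64, rounded up to a whole number of bits = 1906

1906 bits


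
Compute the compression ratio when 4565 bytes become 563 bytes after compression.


Ratio = original / compressed = 4565 / 563 = 8.1083

8.1083


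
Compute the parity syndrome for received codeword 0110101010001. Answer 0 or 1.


Syndrome = XOR of all bits = 0 XOR 1 XOR 1 XOR 0 XOR 1 XOR 0 XOR 1 XOR 0 XOR 1 XOR 0 XOR 0 XOR 0 XOR 1 = 0

0


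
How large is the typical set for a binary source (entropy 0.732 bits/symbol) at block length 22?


log2|A_typical| = nH = 22 * 0.732 = 16.104, so |A_typical| ~ 2^16.104 = 7.043e+04

7.043e+04


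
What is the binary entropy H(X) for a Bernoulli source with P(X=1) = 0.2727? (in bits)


H = -p*log2(p) - (1-p)*log2(1-p). -0.2727*log2(0.2727) = 0.511207; -0.7273*log2(0.7273) = 0.334105. H = 0.511207 + 0.334105 = 0.8453

0.8453 bits


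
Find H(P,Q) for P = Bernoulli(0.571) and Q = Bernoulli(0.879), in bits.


H(P,Q) = -p*log2(q) - (1-p)*log2(1-q). -0.571*log2(0.879) = 0.106243; -0.429*log2(0.121) = 1.307129. H(P,Q) = 0.106243 + 1.307129 = 1.4134

1.4134 bits


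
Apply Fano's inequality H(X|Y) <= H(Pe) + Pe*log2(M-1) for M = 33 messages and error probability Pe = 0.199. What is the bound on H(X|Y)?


H(Pe) = -Pe*log2(Pe) - (1-Pe)*log2(1-Pe) = -0.199*log2(0.199) - 0.801*log2(0.801) = 0.463503 + 0.256421 = 0.7199. Pe*log2(M-1) = 0.199*log2(32) = 0.995000. Bound = H(Pe) + Pe*log2(M-1) = 0.463503 + 0.256421 + 0.995000 = 1.7149

1.7149 bits


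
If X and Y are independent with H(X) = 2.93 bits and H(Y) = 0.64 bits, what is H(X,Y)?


For independent variables, H(X,Y) = H(X) + H(Y) = 2.93 + 0.64 = 3.57

3.57 bits


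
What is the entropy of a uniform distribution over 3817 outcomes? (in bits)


H = log2(n) = log2(3817) = 11.8982

11.8982 bits


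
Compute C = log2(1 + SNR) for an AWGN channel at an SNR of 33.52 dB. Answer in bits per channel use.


SNR_linear = 10^(33.52/10) = 2249.0546; C = log2(1 + SNR_linear) = log2(1 + 2249.0546) = 11.1357

11.1357 bits/channel use


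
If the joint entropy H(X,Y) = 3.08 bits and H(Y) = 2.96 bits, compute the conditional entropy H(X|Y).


H(X|Y) = H(X,Y) - H(Y) = 3.08 - 2.96 = 0.12

0.12 bits


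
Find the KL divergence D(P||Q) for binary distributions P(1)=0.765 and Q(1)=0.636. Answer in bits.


KL = p*log2(p/q) + (1-p)*log2((1-p)/(1-q)) = 0.765*log2(0.765/0.636) + 0.235*log2(0.235/0.364) = 0.0555

0.0555 bits


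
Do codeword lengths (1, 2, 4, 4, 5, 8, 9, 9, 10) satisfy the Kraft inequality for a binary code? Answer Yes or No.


Kraft sum = sum(2^(-l_i)) = 0.915, need <= 1. Result: satisfied (a binary prefix-free code with these lengths exists)

Yes


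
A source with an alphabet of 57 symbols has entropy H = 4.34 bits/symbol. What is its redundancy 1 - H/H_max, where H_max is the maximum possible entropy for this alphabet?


H_max = log2(K) = log2(57) = 5.8329 bits/symbol. Redundancy = 1 - H/H_max = 1 - 4.34/5.8329 = 1 - 0.7441 = 0.2559

0.2559


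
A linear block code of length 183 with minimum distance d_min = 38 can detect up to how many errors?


Detection capability = d_min - 1 = 38 - 1 = 37

37 errors


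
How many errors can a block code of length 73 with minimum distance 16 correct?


Correction capability = floor((d-1)/2) = floor((16-1)/2) = 7

7 errors


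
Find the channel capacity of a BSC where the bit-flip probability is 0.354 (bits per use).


H(p) = -p*log2(p) - (1-p)*log2(1-p) = -0.354*log2(0.354) - 0.646*log2(0.646) = 0.530355 + 0.407234 = 0.9376. C = 1 - H(p) = 1 - 0.9376 = 0.0624

0.0624 bits


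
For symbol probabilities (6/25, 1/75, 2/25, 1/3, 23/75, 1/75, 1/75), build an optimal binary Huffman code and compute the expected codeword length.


Huffman construction (repeatedly merge the two least-probable nodes; each merge adds 1 bit to every symbol beneath it): 1/75 + 1/75 = 2/75; 1/75 + 2/75 = 1/25; 1/25 + 2/25 = 3/25; 3/25 + 6/25 = 9/25; 23/75 + 1/3 = 16/25; 9/25 + 16/25 = 1. Resulting codeword lengths (in the order the probabilities were given): (2, 5, 3, 2, 2, 5, 4). L_avg = sum(p_i * l_i) = 6/25*2 + 1/75*5 + 2/25*3 + 1/3*2 + 23/75*2 + 1/75*5 + 1/75*4 = 164/75 = 2.1867

2.1867 bits


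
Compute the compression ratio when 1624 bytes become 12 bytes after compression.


Ratio = original / compressed = 1624 / 12 = 135.3333

135.3333


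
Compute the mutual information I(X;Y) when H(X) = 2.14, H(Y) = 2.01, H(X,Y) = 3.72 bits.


I(X;Y) = H(X) + H(Y) - H(X,Y) = 2.14 + 2.01 - 3.72 = 0.43

0.43 bits


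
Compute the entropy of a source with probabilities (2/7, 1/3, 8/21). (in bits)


H = -sum(p_i * log2(p_i)). Terms: -(2/7)*log2(2/7) = 0.516387; -(1/3)*log2(1/3) = 0.528321; -(8/21)*log2(8/21) = 0.530407. H = 0.516387 + 0.528321 + 0.530407 = 1.5751

1.5751 bits


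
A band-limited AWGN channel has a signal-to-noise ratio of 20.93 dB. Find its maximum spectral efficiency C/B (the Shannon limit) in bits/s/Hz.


SNR_linear = 10^(20.93/10) = 123.8797; C/B = log2(1 + SNR_linear) = log2(1 + 123.8797) = 6.9644

6.9644 bits/s/Hz


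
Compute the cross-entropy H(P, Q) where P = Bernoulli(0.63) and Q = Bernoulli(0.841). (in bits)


H(P,Q) = -p*log2(q) - (1-p)*log2(1-q). -0.63*log2(0.841) = 0.157388; -0.37*log2(0.159) = 0.981573. H(P,Q) = 0.157388 + 0.981573 = 1.139

1.139 bits


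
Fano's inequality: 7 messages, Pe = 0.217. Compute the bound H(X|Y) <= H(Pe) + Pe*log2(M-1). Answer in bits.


H(Pe) = -Pe*log2(Pe) - (1-Pe)*log2(1-Pe) = -0.217*log2(0.217) - 0.783*log2(0.783) = 0.478319 + 0.276333 = 0.7547. Pe*log2(M-1) = 0.217*log2(6) = 0.560937. Bound = H(Pe) + Pe*log2(M-1) = 0.478319 + 0.276333 + 0.560937 = 1.3156

1.3156 bits


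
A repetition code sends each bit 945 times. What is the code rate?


Rate = k/n = 1/945

1/945


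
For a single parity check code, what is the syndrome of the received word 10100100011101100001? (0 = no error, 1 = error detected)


Syndrome = XOR of all bits = 1 XOR 0 XOR 1 XOR 0 XOR 0 XOR 1 XOR 0 XOR 0 XOR 0 XOR 1 XOR 1 XOR 1 XOR 0 XOR 1 XOR 1 XOR 0 XOR 0 XOR 0 XOR 0 XOR 1 = 1

1


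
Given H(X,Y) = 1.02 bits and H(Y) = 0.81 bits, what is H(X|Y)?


H(X|Y) = H(X,Y) - H(Y) = 1.02 - 0.81 = 0.21

0.21 bits


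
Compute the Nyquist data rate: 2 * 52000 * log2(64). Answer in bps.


Rate = 2 * B * log2(M) = 2 * 52000 * 6.0 = 624000.0

624000.0 bps


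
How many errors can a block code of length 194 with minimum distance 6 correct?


Correction capability = floor((d-1)/2) = floor((6-1)/2) = 2

2 errors
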